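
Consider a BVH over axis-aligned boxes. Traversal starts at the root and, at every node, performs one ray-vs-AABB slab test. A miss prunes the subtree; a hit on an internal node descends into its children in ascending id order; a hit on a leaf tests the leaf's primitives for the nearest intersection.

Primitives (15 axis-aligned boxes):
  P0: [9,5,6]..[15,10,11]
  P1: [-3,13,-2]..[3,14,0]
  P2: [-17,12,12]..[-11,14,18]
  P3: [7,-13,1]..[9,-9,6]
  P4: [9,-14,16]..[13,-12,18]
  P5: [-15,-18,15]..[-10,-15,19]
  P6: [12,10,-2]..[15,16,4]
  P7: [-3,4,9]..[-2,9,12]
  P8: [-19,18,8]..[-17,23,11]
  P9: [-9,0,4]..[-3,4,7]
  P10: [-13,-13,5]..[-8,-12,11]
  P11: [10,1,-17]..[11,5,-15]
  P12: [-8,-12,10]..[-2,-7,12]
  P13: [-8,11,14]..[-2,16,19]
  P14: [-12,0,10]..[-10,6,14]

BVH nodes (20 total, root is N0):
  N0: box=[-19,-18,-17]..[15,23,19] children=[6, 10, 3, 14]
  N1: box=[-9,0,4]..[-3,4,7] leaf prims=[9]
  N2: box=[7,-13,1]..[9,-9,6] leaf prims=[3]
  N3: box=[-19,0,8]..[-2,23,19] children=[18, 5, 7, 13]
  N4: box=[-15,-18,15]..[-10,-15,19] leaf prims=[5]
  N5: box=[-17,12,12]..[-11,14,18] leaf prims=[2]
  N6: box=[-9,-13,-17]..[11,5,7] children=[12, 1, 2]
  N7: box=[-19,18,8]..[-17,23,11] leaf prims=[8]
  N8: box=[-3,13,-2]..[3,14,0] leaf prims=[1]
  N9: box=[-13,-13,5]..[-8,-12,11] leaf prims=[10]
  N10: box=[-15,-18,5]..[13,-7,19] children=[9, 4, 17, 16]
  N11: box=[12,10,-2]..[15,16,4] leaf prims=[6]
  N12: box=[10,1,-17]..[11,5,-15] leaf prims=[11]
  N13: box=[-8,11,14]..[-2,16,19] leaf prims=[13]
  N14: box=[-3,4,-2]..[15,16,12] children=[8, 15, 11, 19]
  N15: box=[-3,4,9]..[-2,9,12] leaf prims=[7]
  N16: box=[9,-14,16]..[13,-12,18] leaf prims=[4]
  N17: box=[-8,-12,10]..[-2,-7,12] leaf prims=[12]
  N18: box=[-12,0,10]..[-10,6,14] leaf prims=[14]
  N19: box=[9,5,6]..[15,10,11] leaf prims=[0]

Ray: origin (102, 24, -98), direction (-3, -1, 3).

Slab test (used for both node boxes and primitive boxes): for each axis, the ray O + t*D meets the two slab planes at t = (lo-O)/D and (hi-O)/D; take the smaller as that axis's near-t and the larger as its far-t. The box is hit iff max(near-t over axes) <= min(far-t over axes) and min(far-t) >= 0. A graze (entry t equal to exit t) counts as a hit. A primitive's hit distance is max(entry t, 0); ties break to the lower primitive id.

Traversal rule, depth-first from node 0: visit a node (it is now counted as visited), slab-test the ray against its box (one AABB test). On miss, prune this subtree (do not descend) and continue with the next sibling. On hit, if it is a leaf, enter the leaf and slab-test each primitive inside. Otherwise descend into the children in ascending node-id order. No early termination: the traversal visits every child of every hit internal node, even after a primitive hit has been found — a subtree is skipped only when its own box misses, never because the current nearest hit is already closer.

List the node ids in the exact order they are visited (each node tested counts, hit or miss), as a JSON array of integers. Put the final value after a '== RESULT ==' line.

Trace the traversal:
N0 x:[29,121/3] y:[1,42] z:[27,39] -> hit [29,39], descend [3, 6, 10, 14]
  N3 x:[104/3,121/3] y:[1,24] z:[106/3,39] -> miss, prune
  N6 x:[91/3,37] y:[19,37] z:[27,35] -> hit [91/3,35], descend [1, 2, 12]
    N1 x:[35,37] y:[20,24] z:[34,35] -> miss, prune
    N2 x:[31,95/3] y:[33,37] z:[33,104/3] -> miss, prune
    N12 x:[91/3,92/3] y:[19,23] z:[27,83/3] -> miss, prune
  N10 x:[89/3,39] y:[31,42] z:[103/3,39] -> hit [103/3,39], descend [4, 9, 16, 17]
    N4 x:[112/3,39] y:[39,42] z:[113/3,39] -> hit [39,39] leaf, test {P5@t=39}
    N9 x:[110/3,115/3] y:[36,37] z:[103/3,109/3] -> miss, prune
    N16 x:[89/3,31] y:[36,38] z:[38,116/3] -> miss, prune
    N17 x:[104/3,110/3] y:[31,36] z:[36,110/3] -> hit [36,36] leaf, test {P12@t=36}
  N14 x:[29,35] y:[8,20] z:[32,110/3] -> miss, prune

12 AABB tests over nodes [0, 3, 6, 1, 2, 12, 10, 4, 9, 16, 17, 14]; 2 leaves entered; closest P12.

== RESULT ==
[0, 3, 6, 1, 2, 12, 10, 4, 9, 16, 17, 14]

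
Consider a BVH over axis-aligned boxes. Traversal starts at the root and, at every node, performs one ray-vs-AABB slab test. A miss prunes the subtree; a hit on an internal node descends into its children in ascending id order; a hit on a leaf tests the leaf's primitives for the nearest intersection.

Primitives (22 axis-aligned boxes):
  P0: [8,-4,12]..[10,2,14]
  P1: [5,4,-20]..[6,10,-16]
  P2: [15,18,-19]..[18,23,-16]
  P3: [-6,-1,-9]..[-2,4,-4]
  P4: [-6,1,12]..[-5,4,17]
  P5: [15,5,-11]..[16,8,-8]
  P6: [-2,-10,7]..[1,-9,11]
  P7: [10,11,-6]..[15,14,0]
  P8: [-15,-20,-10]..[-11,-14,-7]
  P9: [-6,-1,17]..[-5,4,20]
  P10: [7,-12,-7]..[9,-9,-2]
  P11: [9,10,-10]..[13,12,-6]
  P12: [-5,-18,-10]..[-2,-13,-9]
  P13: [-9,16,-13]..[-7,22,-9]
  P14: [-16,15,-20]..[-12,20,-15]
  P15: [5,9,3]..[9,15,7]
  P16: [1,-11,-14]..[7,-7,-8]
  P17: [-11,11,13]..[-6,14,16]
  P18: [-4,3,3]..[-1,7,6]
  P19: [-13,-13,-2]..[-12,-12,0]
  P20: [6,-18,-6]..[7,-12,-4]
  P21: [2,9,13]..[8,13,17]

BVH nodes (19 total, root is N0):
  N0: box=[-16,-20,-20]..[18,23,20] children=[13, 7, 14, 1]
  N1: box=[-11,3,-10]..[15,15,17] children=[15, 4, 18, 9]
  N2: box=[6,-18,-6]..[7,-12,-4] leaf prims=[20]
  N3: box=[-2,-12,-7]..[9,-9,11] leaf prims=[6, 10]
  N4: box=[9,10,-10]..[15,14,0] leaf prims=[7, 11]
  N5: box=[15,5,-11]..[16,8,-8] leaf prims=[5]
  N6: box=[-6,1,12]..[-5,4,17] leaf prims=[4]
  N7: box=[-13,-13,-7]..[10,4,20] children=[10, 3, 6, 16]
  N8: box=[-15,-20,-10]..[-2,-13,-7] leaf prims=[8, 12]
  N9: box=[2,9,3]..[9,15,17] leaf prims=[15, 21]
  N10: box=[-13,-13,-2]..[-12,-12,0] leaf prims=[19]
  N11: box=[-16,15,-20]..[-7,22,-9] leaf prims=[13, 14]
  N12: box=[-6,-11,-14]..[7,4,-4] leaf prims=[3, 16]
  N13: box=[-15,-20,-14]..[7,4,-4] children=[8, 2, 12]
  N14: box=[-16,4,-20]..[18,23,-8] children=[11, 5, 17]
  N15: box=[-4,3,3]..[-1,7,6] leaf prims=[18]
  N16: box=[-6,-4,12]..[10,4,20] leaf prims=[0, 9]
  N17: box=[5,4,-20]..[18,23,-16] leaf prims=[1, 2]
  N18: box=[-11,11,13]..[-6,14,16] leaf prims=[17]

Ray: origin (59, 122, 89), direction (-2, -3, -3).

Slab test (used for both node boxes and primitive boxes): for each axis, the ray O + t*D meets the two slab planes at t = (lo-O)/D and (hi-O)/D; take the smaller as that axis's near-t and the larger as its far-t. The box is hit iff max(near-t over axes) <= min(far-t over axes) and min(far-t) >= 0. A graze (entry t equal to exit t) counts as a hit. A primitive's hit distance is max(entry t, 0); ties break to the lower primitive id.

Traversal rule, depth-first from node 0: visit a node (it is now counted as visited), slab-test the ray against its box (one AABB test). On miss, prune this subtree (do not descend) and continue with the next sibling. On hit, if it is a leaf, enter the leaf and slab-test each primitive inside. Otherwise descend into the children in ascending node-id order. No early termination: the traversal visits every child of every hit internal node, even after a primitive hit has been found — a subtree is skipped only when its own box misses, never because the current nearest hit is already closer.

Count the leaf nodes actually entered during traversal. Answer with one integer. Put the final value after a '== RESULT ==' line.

Traverse from the root:
N0 x:[41/2,75/2] y:[33,142/3] z:[23,109/3] -> hit [33,109/3], descend [1, 7, 13, 14]
  N1 x:[22,35] y:[107/3,119/3] z:[24,33] -> miss, prune
  N7 x:[49/2,36] y:[118/3,45] z:[23,32] -> miss, prune
  N13 x:[26,37] y:[118/3,142/3] z:[31,103/3] -> miss, prune
  N14 x:[41/2,75/2] y:[33,118/3] z:[97/3,109/3] -> hit [33,109/3], descend [5, 11, 17]
    N5 x:[43/2,22] y:[38,39] z:[97/3,100/3] -> miss, prune
    N11 x:[33,75/2] y:[100/3,107/3] z:[98/3,109/3] -> hit [100/3,107/3] leaf, test {P13@t=100/3, P14@t=71/2}
    N17 x:[41/2,27] y:[33,118/3] z:[35,109/3] -> miss, prune

order=[0, 1, 7, 13, 14, 5, 11, 17]  |boxes|=8  |leaves|=1  hit=P13

== RESULT ==
1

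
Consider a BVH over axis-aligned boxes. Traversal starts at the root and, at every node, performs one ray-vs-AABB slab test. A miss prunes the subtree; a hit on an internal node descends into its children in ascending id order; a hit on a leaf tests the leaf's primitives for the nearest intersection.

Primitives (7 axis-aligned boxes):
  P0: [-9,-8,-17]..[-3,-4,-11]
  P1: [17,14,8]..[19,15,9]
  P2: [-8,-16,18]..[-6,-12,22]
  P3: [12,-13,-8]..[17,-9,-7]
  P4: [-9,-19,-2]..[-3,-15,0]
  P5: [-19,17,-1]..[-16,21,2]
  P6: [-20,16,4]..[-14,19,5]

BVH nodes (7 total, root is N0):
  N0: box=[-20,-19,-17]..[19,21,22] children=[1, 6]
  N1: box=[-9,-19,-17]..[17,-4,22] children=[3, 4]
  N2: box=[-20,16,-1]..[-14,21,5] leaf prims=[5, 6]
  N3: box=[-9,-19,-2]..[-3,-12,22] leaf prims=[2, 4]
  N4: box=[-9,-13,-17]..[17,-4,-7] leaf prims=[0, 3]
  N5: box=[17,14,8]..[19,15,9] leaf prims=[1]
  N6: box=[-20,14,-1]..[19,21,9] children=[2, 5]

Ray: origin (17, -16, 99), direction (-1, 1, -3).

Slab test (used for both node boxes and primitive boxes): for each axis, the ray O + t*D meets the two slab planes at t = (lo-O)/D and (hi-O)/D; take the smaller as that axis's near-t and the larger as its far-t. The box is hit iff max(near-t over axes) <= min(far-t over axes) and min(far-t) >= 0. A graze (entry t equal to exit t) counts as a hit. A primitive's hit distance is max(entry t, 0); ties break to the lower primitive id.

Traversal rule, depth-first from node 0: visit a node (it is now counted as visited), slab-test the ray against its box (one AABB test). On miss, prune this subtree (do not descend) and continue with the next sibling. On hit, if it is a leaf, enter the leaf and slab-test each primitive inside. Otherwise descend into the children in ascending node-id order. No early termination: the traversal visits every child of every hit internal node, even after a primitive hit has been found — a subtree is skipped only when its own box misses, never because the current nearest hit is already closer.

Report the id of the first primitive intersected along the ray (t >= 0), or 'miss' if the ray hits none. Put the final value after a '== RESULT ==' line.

Traverse from the root:
N0 x:[-2,37] y:[-3,37] z:[77/3,116/3] -> hit [77/3,37], descend [1, 6]
  N1 x:[0,26] y:[-3,12] z:[77/3,116/3] -> miss, prune
  N6 x:[-2,37] y:[30,37] z:[30,100/3] -> hit [30,100/3], descend [2, 5]
    N2 x:[31,37] y:[32,37] z:[94/3,100/3] -> hit [32,100/3] leaf, test {P5@t=33, P6(miss)}
    N5 x:[-2,0] y:[30,31] z:[30,91/3] -> miss, prune

5 AABB tests over nodes [0, 1, 6, 2, 5]; 1 leaf entered; closest P5.

== RESULT ==
5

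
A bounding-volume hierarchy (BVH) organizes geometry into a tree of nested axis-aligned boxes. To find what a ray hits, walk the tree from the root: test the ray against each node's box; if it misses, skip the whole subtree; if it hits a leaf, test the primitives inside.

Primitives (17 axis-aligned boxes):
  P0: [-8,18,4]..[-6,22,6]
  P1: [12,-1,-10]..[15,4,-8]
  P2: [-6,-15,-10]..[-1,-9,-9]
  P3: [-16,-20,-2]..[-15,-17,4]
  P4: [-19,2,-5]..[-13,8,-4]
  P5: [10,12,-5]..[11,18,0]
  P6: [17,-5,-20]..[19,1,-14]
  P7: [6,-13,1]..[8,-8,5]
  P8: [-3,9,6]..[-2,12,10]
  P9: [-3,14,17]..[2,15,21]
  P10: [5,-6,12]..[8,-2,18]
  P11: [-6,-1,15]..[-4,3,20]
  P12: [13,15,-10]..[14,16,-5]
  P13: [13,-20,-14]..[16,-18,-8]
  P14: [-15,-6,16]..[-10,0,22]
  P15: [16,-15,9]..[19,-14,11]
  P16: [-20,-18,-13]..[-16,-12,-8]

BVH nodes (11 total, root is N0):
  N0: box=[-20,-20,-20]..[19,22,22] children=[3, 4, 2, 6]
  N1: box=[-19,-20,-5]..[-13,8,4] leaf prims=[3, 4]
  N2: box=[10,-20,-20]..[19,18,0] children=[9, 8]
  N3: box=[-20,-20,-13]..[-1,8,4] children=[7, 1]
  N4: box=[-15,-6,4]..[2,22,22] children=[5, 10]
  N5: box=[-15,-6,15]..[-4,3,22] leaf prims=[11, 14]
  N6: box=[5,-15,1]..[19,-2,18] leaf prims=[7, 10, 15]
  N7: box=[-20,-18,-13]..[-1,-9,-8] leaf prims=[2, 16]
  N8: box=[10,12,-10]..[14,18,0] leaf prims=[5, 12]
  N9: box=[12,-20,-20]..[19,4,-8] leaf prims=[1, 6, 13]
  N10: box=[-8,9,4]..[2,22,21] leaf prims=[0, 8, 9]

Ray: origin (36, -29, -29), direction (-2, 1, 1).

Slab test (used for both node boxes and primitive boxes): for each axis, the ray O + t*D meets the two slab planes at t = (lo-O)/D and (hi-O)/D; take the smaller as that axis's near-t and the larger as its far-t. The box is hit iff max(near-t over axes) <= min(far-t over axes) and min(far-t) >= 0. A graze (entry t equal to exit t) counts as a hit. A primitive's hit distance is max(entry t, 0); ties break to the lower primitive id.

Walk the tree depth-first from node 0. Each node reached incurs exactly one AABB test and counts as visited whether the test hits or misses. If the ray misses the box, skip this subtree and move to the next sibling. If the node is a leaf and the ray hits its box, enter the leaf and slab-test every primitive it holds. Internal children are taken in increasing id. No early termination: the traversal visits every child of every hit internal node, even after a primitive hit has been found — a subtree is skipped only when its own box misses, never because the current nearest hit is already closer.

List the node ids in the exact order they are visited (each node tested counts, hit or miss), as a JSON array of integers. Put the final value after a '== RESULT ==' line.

Walk:
N0 x:[17/2,28] y:[9,51] z:[9,51] -> hit [9,28], descend [2, 3, 4, 6]
  N2 x:[17/2,13] y:[9,47] z:[9,29] -> hit [9,13], descend [8, 9]
    N8 x:[11,13] y:[41,47] z:[19,29] -> miss, prune
    N9 x:[17/2,12] y:[9,33] z:[9,21] -> hit [9,12] leaf, test {P1(miss), P6(miss), P13(miss)}
  N3 x:[37/2,28] y:[9,37] z:[16,33] -> hit [37/2,28], descend [1, 7]
    N1 x:[49/2,55/2] y:[9,37] z:[24,33] -> hit [49/2,55/2] leaf, test {P3(miss), P4(miss)}
    N7 x:[37/2,28] y:[11,20] z:[16,21] -> hit [37/2,20] leaf, test {P2@t=19, P16(miss)}
  N4 x:[17,51/2] y:[23,51] z:[33,51] -> miss, prune
  N6 x:[17/2,31/2] y:[14,27] z:[30,47] -> miss, prune

Summary -> nodes [0, 2, 8, 9, 3, 1, 7, 4, 6]; box-tests=9; leaf-entries=3; first=P2

== RESULT ==
[0, 2, 8, 9, 3, 1, 7, 4, 6]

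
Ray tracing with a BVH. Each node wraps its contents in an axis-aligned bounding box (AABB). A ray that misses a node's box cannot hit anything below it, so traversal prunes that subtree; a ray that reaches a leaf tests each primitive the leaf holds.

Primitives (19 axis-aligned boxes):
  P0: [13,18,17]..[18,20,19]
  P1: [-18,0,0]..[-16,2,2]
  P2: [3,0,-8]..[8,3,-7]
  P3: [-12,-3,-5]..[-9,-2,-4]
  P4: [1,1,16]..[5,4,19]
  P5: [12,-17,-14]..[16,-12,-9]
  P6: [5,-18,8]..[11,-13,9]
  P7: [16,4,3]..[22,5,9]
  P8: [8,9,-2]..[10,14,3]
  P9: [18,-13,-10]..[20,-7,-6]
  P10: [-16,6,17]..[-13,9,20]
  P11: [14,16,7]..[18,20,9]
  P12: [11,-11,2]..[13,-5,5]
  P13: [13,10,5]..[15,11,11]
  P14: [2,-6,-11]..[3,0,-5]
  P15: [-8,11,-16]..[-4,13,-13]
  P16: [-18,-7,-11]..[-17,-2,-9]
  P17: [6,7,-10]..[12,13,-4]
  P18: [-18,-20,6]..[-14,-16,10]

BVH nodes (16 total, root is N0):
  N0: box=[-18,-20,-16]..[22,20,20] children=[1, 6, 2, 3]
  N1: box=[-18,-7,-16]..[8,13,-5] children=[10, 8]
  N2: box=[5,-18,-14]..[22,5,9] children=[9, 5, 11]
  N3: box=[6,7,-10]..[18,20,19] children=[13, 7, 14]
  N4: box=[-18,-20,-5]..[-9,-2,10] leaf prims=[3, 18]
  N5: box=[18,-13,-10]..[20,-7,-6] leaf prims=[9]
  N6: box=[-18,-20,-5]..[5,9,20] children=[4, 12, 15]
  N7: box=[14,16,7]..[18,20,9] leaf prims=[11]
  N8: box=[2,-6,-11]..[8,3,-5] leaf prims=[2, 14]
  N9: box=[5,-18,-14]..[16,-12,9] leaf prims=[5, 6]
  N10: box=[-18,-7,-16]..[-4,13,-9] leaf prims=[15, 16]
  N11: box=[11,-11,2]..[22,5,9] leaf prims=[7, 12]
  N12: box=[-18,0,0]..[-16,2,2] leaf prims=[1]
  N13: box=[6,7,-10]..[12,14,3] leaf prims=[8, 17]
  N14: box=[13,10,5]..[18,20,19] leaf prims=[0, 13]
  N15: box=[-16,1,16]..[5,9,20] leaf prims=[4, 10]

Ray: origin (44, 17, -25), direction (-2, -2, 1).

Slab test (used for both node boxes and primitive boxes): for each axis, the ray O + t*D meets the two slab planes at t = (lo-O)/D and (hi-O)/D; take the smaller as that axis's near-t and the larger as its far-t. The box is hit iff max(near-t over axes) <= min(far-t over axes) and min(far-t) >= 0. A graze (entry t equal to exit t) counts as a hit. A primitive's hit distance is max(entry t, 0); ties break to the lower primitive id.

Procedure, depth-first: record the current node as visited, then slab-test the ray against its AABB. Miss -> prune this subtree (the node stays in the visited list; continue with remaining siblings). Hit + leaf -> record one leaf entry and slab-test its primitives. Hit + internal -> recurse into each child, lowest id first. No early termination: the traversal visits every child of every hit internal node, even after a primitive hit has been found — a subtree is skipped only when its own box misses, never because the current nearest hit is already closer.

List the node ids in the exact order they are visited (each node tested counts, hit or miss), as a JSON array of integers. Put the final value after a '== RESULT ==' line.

Traverse from the root:
N0 x:[11,31] y:[-3/2,37/2] z:[9,45] -> hit [11,37/2], descend [1, 2, 3, 6]
  N1 x:[18,31] y:[2,12] z:[9,20] -> miss, prune
  N2 x:[11,39/2] y:[6,35/2] z:[11,34] -> hit [11,35/2], descend [5, 9, 11]
    N5 x:[12,13] y:[12,15] z:[15,19] -> miss, prune
    N9 x:[14,39/2] y:[29/2,35/2] z:[11,34] -> hit [29/2,35/2] leaf, test {P5@t=29/2, P6(miss)}
    N11 x:[11,33/2] y:[6,14] z:[27,34] -> miss, prune
  N3 x:[13,19] y:[-3/2,5] z:[15,44] -> miss, prune
  N6 x:[39/2,31] y:[4,37/2] z:[20,45] -> miss, prune

order=[0, 1, 2, 5, 9, 11, 3, 6]  |boxes|=8  |leaves|=1  hit=P5

== RESULT ==
[0, 1, 2, 5, 9, 11, 3, 6]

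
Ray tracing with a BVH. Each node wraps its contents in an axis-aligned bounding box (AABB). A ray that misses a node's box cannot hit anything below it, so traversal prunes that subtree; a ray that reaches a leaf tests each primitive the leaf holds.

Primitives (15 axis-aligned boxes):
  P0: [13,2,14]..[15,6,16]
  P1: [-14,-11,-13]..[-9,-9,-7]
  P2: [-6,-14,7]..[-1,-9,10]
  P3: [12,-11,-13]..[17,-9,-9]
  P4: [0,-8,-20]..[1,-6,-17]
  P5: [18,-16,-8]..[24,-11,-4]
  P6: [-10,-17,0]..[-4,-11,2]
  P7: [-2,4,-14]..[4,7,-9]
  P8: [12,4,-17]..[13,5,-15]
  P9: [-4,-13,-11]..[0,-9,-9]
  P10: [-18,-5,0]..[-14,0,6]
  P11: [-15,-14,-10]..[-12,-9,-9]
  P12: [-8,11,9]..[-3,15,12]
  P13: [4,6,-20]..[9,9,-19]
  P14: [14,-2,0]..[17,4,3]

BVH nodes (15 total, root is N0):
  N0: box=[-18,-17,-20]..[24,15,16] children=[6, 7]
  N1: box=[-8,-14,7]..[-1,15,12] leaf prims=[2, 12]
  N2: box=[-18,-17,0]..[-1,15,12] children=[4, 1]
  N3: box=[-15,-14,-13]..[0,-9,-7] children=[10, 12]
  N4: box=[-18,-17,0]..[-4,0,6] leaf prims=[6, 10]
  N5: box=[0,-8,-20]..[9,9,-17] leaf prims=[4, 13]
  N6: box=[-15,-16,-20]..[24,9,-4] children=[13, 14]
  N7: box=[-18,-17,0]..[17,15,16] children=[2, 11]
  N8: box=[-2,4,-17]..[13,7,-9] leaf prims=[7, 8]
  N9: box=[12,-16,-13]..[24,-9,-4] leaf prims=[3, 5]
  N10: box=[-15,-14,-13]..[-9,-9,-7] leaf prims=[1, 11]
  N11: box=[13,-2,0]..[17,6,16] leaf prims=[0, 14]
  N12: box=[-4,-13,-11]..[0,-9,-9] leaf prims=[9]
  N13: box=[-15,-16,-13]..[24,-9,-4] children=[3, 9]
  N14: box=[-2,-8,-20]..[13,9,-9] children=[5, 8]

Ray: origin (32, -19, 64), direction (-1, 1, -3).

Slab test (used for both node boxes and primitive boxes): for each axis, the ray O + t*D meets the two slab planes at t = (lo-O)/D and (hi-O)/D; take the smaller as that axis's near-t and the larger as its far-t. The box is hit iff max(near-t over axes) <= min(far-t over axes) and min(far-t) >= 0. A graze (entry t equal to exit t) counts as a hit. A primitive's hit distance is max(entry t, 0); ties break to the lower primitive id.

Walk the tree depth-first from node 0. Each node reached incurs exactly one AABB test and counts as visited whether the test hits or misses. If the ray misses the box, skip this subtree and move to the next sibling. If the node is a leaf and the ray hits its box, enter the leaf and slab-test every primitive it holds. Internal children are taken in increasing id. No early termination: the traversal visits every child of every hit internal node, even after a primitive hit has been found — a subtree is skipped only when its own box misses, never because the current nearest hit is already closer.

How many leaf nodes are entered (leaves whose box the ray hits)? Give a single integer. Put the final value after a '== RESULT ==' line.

Walk:
N0 x:[8,50] y:[2,34] z:[16,28] -> hit [16,28], descend [6, 7]
  N6 x:[8,47] y:[3,28] z:[68/3,28] -> hit [68/3,28], descend [13, 14]
    N13 x:[8,47] y:[3,10] z:[68/3,77/3] -> miss, prune
    N14 x:[19,34] y:[11,28] z:[73/3,28] -> hit [73/3,28], descend [5, 8]
      N5 x:[23,32] y:[11,28] z:[27,28] -> hit [27,28] leaf, test {P4(miss), P13@t=83/3}
      N8 x:[19,34] y:[23,26] z:[73/3,27] -> hit [73/3,26] leaf, test {P7(miss), P8(miss)}
  N7 x:[15,50] y:[2,34] z:[16,64/3] -> hit [16,64/3], descend [2, 11]
    N2 x:[33,50] y:[2,34] z:[52/3,64/3] -> miss, prune
    N11 x:[15,19] y:[17,25] z:[16,64/3] -> hit [17,19] leaf, test {P0(miss), P14(miss)}

order=[0, 6, 13, 14, 5, 8, 7, 2, 11]  |boxes|=9  |leaves|=3  hit=P13

== RESULT ==
3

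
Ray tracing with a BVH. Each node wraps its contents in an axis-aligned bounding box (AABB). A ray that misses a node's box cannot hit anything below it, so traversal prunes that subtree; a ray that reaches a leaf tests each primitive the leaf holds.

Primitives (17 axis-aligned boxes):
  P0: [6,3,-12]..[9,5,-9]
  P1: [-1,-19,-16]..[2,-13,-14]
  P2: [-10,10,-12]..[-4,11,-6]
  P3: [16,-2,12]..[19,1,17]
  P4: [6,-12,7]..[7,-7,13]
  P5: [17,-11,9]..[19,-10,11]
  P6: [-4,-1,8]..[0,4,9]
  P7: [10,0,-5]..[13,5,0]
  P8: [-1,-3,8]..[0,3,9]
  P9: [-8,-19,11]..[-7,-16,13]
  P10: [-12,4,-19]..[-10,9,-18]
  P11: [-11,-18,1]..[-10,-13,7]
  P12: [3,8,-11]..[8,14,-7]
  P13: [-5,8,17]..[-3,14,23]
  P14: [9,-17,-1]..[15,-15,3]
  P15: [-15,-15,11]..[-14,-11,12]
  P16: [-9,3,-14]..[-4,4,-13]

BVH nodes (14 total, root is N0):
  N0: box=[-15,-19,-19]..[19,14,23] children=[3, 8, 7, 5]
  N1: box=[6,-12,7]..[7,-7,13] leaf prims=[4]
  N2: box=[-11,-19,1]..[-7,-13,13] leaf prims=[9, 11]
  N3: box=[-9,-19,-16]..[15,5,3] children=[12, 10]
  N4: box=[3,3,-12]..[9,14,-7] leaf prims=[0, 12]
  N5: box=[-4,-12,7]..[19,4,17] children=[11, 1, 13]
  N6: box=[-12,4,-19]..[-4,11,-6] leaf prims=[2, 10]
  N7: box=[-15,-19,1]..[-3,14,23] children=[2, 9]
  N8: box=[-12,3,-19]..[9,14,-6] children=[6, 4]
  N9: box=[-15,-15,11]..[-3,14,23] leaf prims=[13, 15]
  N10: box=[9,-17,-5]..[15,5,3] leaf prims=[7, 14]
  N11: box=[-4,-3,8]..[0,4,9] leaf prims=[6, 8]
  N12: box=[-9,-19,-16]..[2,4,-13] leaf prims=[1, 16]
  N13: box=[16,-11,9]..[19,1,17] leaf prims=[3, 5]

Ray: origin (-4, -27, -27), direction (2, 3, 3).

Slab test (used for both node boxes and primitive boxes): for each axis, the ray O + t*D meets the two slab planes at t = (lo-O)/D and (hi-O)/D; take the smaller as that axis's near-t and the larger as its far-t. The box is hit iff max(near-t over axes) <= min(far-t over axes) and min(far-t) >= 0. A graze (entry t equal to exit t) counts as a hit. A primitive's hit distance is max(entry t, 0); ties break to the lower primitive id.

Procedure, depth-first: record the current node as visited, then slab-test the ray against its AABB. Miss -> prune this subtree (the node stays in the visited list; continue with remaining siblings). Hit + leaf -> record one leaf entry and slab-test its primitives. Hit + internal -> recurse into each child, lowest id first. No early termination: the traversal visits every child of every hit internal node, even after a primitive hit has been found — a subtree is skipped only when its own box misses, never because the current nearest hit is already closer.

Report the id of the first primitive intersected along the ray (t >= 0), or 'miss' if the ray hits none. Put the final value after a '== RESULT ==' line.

Traverse from the root:
N0 x:[-11/2,23/2] y:[8/3,41/3] z:[8/3,50/3] -> hit [8/3,23/2], descend [3, 5, 7, 8]
  N3 x:[-5/2,19/2] y:[8/3,32/3] z:[11/3,10] -> hit [11/3,19/2], descend [10, 12]
    N10 x:[13/2,19/2] y:[10/3,32/3] z:[22/3,10] -> hit [22/3,19/2] leaf, test {P7(miss), P14(miss)}
    N12 x:[-5/2,3] y:[8/3,31/3] z:[11/3,14/3] -> miss, prune
  N5 x:[0,23/2] y:[5,31/3] z:[34/3,44/3] -> miss, prune
  N7 x:[-11/2,1/2] y:[8/3,41/3] z:[28/3,50/3] -> miss, prune
  N8 x:[-4,13/2] y:[10,41/3] z:[8/3,7] -> miss, prune

order=[0, 3, 10, 12, 5, 7, 8]  |boxes|=7  |leaves|=1  hit=miss

== RESULT ==
miss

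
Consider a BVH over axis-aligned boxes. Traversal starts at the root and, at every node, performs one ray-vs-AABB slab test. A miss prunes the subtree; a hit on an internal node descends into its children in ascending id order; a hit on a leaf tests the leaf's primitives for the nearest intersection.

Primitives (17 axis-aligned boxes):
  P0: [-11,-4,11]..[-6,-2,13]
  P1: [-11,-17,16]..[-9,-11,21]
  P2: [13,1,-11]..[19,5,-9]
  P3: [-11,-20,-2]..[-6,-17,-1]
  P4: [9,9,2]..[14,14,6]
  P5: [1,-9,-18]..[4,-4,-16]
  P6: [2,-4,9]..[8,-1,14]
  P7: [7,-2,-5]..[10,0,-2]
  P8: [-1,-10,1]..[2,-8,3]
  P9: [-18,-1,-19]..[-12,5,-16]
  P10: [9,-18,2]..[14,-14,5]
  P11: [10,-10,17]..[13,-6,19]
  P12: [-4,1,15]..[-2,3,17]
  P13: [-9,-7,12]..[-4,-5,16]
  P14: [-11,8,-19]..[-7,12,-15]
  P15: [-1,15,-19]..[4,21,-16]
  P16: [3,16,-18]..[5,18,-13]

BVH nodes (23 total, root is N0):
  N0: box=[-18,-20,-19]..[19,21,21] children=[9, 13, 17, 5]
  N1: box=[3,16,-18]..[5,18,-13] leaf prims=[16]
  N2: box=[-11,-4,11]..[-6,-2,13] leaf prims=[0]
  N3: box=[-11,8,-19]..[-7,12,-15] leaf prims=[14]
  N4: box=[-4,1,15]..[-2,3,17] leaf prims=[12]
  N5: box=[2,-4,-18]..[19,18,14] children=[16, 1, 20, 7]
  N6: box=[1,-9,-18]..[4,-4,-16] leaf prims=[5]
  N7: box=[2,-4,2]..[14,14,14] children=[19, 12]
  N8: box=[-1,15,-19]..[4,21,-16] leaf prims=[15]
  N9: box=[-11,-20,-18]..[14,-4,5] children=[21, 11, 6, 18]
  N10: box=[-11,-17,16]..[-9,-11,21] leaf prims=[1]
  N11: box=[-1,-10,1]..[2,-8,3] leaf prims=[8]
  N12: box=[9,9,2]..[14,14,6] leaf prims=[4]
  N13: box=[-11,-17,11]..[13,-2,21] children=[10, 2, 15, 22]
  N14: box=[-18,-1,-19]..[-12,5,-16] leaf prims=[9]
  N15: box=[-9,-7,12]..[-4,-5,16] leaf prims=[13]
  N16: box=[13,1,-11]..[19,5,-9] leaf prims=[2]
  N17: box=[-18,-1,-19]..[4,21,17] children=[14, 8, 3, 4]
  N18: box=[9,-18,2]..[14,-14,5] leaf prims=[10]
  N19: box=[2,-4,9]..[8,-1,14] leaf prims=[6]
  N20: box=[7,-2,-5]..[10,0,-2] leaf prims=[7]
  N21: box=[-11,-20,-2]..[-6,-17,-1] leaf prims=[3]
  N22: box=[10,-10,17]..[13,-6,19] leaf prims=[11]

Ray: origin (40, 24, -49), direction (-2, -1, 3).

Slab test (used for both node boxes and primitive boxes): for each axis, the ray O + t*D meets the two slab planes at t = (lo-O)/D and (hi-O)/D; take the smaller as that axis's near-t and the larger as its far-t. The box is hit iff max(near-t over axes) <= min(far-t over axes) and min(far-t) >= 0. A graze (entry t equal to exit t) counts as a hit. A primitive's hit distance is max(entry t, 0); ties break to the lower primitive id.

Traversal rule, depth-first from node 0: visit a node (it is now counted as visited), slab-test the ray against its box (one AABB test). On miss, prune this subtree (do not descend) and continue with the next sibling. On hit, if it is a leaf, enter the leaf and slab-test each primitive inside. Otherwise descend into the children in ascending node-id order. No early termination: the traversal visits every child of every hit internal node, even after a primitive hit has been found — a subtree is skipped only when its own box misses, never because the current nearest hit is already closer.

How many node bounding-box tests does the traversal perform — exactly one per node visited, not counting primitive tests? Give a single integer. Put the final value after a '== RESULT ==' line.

Traverse from the root:
N0 x:[21/2,29] y:[3,44] z:[10,70/3] -> hit [21/2,70/3], descend [5, 9, 13, 17]
  N5 x:[21/2,19] y:[6,28] z:[31/3,21] -> hit [21/2,19], descend [1, 7, 16, 20]
    N1 x:[35/2,37/2] y:[6,8] z:[31/3,12] -> miss, prune
    N7 x:[13,19] y:[10,28] z:[17,21] -> hit [17,19], descend [12, 19]
      N12 x:[13,31/2] y:[10,15] z:[17,55/3] -> miss, prune
      N19 x:[16,19] y:[25,28] z:[58/3,21] -> miss, prune
    N16 x:[21/2,27/2] y:[19,23] z:[38/3,40/3] -> miss, prune
    N20 x:[15,33/2] y:[24,26] z:[44/3,47/3] -> miss, prune
  N9 x:[13,51/2] y:[28,44] z:[31/3,18] -> miss, prune
  N13 x:[27/2,51/2] y:[26,41] z:[20,70/3] -> miss, prune
  N17 x:[18,29] y:[3,25] z:[10,22] -> hit [18,22], descend [3, 4, 8, 14]
    N3 x:[47/2,51/2] y:[12,16] z:[10,34/3] -> miss, prune
    N4 x:[21,22] y:[21,23] z:[64/3,22] -> hit [64/3,22] leaf, test {P12@t=64/3}
    N8 x:[18,41/2] y:[3,9] z:[10,11] -> miss, prune
    N14 x:[26,29] y:[19,25] z:[10,11] -> miss, prune

order=[0, 5, 1, 7, 12, 19, 16, 20, 9, 13, 17, 3, 4, 8, 14]  |boxes|=15  |leaves|=1  hit=P12

== RESULT ==
15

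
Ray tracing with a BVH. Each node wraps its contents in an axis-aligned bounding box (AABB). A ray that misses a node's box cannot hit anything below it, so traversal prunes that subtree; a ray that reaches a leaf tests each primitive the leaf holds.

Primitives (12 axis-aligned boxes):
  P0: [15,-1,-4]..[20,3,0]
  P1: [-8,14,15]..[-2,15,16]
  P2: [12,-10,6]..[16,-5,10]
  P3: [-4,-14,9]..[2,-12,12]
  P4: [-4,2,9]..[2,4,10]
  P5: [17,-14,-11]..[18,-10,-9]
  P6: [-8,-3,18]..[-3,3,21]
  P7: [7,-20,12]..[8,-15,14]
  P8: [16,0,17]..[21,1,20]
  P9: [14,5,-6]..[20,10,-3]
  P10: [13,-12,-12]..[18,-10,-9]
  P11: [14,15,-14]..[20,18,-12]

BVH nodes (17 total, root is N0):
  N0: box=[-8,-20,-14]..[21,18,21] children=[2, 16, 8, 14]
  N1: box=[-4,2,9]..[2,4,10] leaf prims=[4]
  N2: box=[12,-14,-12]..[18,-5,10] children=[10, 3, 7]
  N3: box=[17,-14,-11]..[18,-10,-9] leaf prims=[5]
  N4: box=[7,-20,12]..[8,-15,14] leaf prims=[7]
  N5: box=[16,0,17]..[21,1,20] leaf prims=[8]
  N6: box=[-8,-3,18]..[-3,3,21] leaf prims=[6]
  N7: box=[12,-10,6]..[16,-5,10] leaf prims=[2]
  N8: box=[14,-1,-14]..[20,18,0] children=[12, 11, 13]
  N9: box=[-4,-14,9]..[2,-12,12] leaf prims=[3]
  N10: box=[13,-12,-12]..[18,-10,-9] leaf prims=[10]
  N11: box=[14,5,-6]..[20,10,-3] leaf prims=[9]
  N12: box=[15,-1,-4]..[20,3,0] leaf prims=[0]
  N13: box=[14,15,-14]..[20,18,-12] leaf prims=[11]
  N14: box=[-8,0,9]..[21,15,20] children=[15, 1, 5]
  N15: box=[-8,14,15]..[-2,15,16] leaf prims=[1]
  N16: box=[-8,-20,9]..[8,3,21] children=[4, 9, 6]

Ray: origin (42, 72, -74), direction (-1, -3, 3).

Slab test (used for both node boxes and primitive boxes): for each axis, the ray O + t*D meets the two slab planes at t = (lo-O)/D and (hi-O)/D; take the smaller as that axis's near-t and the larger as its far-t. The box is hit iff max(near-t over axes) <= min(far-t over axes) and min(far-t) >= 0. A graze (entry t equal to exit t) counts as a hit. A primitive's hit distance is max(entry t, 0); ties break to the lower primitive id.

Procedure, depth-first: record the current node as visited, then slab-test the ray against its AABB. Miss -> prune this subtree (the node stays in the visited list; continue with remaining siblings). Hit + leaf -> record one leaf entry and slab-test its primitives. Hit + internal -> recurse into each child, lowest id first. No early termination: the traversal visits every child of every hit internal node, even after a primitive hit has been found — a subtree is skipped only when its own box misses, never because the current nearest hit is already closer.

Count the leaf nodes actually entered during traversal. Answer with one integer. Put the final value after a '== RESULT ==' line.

Traverse from the root:
N0 x:[21,50] y:[18,92/3] z:[20,95/3] -> hit [21,92/3], descend [2, 8, 14, 16]
  N2 x:[24,30] y:[77/3,86/3] z:[62/3,28] -> hit [77/3,28], descend [3, 7, 10]
    N3 x:[24,25] y:[82/3,86/3] z:[21,65/3] -> miss, prune
    N7 x:[26,30] y:[77/3,82/3] z:[80/3,28] -> hit [80/3,82/3] leaf, test {P2@t=80/3}
    N10 x:[24,29] y:[82/3,28] z:[62/3,65/3] -> miss, prune
  N8 x:[22,28] y:[18,73/3] z:[20,74/3] -> hit [22,73/3], descend [11, 12, 13]
    N11 x:[22,28] y:[62/3,67/3] z:[68/3,71/3] -> miss, prune
    N12 x:[22,27] y:[23,73/3] z:[70/3,74/3] -> hit [70/3,73/3] leaf, test {P0@t=70/3}
    N13 x:[22,28] y:[18,19] z:[20,62/3] -> miss, prune
  N14 x:[21,50] y:[19,24] z:[83/3,94/3] -> miss, prune
  N16 x:[34,50] y:[23,92/3] z:[83/3,95/3] -> miss, prune

Visited [0, 2, 3, 7, 10, 8, 11, 12, 13, 14, 16]. Tests: 11 box, 2 leaf. Nearest: P0.

== RESULT ==
2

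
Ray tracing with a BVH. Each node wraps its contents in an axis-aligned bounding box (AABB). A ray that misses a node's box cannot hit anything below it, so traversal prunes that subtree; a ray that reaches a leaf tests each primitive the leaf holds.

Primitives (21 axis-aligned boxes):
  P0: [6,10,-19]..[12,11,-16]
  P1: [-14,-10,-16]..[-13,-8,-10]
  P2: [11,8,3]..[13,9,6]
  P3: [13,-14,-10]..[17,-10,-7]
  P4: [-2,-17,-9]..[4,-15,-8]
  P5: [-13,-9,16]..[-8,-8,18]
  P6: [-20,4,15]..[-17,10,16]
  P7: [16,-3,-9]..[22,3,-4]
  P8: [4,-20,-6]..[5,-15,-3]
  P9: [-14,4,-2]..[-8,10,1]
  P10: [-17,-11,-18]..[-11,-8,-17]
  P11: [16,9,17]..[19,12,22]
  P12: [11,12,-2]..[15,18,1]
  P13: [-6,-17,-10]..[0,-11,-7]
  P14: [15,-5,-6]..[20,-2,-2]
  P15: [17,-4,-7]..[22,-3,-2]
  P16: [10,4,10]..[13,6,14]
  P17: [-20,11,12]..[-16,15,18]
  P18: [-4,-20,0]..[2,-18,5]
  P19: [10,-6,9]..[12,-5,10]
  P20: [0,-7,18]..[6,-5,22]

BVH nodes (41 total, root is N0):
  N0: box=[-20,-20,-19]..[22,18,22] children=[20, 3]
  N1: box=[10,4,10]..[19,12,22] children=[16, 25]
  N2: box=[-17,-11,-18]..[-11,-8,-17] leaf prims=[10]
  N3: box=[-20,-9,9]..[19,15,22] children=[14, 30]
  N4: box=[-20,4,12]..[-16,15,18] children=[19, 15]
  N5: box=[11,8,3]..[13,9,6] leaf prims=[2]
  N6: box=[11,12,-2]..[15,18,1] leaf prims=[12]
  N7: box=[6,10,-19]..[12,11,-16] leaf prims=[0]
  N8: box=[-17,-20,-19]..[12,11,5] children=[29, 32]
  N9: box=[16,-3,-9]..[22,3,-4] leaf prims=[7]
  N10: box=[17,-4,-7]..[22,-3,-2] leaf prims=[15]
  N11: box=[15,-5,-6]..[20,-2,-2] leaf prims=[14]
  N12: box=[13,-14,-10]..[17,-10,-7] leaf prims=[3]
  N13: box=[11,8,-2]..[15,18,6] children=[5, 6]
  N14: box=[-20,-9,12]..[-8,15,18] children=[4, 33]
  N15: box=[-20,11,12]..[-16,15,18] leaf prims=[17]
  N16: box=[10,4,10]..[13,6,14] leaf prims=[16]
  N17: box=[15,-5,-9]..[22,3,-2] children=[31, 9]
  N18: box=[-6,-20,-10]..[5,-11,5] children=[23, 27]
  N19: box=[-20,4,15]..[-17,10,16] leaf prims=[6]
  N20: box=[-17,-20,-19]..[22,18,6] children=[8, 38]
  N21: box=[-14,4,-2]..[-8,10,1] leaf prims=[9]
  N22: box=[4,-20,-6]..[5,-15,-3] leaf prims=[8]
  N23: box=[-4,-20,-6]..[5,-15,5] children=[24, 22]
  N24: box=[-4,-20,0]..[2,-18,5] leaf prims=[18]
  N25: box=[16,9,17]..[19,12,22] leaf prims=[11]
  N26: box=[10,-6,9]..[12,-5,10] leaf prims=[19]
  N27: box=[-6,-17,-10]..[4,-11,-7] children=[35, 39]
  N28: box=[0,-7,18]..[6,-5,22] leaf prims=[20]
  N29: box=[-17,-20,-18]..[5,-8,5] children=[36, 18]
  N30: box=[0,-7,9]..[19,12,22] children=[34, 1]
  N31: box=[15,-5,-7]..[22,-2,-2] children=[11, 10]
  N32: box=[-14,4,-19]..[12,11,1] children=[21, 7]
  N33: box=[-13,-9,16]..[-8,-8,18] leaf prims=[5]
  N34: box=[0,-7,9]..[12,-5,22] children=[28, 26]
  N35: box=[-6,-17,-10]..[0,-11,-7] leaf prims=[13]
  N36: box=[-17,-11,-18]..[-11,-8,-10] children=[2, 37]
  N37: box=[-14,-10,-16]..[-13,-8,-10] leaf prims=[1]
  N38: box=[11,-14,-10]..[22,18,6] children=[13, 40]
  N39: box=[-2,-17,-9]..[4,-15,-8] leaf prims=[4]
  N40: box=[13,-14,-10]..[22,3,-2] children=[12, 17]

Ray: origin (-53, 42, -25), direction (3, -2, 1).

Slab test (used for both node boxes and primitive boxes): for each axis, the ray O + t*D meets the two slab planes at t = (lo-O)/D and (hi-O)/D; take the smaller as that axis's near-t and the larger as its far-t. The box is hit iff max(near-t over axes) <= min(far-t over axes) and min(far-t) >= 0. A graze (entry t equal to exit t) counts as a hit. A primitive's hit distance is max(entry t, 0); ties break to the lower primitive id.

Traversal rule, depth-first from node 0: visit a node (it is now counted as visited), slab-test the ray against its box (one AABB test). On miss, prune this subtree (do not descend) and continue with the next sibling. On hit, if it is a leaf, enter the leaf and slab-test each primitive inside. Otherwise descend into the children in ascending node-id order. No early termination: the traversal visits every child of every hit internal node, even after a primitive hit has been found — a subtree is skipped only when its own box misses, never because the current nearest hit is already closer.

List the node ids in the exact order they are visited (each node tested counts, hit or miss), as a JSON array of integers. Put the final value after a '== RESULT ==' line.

Trace the traversal:
N0 x:[11,25] y:[12,31] z:[6,47] -> hit [12,25], descend [3, 20]
  N3 x:[11,24] y:[27/2,51/2] z:[34,47] -> miss, prune
  N20 x:[12,25] y:[12,31] z:[6,31] -> hit [12,25], descend [8, 38]
    N8 x:[12,65/3] y:[31/2,31] z:[6,30] -> hit [31/2,65/3], descend [29, 32]
      N29 x:[12,58/3] y:[25,31] z:[7,30] -> miss, prune
      N32 x:[13,65/3] y:[31/2,19] z:[6,26] -> hit [31/2,19], descend [7, 21]
        N7 x:[59/3,65/3] y:[31/2,16] z:[6,9] -> miss, prune
        N21 x:[13,15] y:[16,19] z:[23,26] -> miss, prune
    N38 x:[64/3,25] y:[12,28] z:[15,31] -> hit [64/3,25], descend [13, 40]
      N13 x:[64/3,68/3] y:[12,17] z:[23,31] -> miss, prune
      N40 x:[22,25] y:[39/2,28] z:[15,23] -> hit [22,23], descend [12, 17]
        N12 x:[22,70/3] y:[26,28] z:[15,18] -> miss, prune
        N17 x:[68/3,25] y:[39/2,47/2] z:[16,23] -> hit [68/3,23], descend [9, 31]
          N9 x:[23,25] y:[39/2,45/2] z:[16,21] -> miss, prune
          N31 x:[68/3,25] y:[22,47/2] z:[18,23] -> hit [68/3,23], descend [10, 11]
            N10 x:[70/3,25] y:[45/2,23] z:[18,23] -> miss, prune
            N11 x:[68/3,73/3] y:[22,47/2] z:[19,23] -> hit [68/3,23] leaf, test {P14@t=68/3}

Summary -> nodes [0, 3, 20, 8, 29, 32, 7, 21, 38, 13, 40, 12, 17, 9, 31, 10, 11]; box-tests=17; leaf-entries=1; first=P14

== RESULT ==
[0, 3, 20, 8, 29, 32, 7, 21, 38, 13, 40, 12, 17, 9, 31, 10, 11]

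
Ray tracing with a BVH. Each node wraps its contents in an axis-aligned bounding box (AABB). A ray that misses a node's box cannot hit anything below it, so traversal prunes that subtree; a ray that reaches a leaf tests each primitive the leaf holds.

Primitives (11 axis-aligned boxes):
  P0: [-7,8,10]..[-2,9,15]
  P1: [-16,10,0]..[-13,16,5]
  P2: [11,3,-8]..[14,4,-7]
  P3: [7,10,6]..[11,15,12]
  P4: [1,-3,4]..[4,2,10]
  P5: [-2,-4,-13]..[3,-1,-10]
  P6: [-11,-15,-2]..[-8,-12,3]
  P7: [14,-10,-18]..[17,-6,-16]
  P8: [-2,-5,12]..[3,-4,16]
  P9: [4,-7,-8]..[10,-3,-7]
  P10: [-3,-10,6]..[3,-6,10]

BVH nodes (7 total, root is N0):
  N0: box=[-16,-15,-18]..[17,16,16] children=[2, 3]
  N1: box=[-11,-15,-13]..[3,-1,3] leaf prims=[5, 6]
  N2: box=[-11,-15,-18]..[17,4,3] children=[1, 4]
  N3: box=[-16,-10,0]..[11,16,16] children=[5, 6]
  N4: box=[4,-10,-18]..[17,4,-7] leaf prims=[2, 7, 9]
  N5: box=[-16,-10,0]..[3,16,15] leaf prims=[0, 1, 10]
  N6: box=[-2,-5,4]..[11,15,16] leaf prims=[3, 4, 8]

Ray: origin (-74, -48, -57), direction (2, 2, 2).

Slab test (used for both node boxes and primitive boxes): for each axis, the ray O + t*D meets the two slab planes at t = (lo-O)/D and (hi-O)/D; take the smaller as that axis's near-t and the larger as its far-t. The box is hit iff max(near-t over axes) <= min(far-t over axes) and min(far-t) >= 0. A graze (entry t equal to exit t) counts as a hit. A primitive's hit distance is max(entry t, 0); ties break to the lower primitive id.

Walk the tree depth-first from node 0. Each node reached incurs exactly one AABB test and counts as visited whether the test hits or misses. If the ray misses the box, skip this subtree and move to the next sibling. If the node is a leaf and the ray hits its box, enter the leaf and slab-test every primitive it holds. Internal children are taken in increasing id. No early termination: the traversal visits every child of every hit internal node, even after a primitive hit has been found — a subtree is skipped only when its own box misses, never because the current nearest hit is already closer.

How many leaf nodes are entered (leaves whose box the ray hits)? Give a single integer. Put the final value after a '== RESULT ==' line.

Trace the traversal:
N0 x:[29,91/2] y:[33/2,32] z:[39/2,73/2] -> hit [29,32], descend [2, 3]
  N2 x:[63/2,91/2] y:[33/2,26] z:[39/2,30] -> miss, prune
  N3 x:[29,85/2] y:[19,32] z:[57/2,73/2] -> hit [29,32], descend [5, 6]
    N5 x:[29,77/2] y:[19,32] z:[57/2,36] -> hit [29,32] leaf, test {P0(miss), P1@t=29, P10(miss)}
    N6 x:[36,85/2] y:[43/2,63/2] z:[61/2,73/2] -> miss, prune

Summary -> nodes [0, 2, 3, 5, 6]; box-tests=5; leaf-entries=1; first=P1

== RESULT ==
1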